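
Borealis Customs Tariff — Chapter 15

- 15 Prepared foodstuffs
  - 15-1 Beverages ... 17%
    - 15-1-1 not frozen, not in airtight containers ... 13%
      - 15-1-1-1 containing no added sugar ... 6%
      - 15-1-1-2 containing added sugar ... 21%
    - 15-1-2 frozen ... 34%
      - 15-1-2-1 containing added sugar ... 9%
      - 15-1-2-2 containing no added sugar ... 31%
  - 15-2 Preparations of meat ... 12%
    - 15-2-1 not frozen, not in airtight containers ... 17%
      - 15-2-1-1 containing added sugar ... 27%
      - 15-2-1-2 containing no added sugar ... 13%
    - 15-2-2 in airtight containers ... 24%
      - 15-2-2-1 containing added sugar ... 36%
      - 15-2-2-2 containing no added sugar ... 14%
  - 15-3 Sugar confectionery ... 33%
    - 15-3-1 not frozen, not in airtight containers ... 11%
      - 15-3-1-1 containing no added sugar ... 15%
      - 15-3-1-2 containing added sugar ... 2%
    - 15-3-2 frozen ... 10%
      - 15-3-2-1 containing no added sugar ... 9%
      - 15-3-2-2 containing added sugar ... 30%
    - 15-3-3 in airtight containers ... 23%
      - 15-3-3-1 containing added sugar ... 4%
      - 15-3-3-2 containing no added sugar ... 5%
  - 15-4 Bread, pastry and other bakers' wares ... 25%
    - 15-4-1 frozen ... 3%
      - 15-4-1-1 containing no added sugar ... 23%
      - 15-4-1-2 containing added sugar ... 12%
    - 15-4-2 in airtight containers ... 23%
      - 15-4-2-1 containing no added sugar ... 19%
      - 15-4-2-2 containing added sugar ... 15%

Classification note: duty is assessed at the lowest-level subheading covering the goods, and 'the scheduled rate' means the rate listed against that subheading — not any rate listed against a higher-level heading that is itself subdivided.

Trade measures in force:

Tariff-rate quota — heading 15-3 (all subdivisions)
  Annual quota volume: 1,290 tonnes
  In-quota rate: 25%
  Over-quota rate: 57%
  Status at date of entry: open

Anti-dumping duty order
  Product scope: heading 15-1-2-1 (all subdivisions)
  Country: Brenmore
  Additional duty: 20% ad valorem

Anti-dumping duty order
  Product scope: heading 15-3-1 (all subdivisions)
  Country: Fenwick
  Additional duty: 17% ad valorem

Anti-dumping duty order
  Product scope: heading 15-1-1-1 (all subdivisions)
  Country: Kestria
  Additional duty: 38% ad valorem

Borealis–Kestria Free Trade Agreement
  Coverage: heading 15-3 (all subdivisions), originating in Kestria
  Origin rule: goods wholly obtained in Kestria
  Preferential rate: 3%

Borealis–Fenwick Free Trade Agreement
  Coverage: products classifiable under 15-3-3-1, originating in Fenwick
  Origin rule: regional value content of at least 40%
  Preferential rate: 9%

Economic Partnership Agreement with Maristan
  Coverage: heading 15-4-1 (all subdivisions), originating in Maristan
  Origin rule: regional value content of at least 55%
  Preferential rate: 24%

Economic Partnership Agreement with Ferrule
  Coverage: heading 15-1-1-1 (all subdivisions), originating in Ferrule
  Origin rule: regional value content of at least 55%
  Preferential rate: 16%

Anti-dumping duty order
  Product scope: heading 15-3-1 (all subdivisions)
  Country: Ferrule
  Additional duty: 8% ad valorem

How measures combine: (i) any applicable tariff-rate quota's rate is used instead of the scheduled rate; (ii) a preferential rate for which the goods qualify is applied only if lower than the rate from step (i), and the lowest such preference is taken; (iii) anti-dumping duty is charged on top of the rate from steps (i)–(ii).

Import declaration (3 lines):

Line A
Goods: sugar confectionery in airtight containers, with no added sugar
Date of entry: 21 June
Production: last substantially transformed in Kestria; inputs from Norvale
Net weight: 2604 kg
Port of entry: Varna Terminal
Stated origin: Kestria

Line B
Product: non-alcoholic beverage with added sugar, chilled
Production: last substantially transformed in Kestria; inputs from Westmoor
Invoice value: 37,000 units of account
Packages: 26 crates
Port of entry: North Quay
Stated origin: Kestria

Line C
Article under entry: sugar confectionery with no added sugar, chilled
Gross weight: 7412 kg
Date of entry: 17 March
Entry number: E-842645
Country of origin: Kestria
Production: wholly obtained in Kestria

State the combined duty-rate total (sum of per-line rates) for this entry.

Line A: sugar confectionery → 15-3; in airtight containers → 15-3-3; with no added sugar → 15-3-3-2. Scheduled 5%. quota on 15-3 open → in-quota 25%; Kestria agreement on 15-3: not wholly obtained. → 25%.
Line B: non-alcoholic beverage → 15-1; chilled → 15-1-1; with added sugar → 15-1-1-2. Scheduled 21%. Kestria agreement on 15-3: 15-1-1-2 not covered. → 21%.
Line C: sugar confectionery → 15-3; chilled → 15-3-1; with no added sugar → 15-3-1-1. Scheduled 15%. quota on 15-3 open → in-quota 25%; Kestria agreement on 15-3: wholly obtained → 3% available; preferential 3%. → 3%.
Sum: 25% + 21% + 3% = 49%.

49%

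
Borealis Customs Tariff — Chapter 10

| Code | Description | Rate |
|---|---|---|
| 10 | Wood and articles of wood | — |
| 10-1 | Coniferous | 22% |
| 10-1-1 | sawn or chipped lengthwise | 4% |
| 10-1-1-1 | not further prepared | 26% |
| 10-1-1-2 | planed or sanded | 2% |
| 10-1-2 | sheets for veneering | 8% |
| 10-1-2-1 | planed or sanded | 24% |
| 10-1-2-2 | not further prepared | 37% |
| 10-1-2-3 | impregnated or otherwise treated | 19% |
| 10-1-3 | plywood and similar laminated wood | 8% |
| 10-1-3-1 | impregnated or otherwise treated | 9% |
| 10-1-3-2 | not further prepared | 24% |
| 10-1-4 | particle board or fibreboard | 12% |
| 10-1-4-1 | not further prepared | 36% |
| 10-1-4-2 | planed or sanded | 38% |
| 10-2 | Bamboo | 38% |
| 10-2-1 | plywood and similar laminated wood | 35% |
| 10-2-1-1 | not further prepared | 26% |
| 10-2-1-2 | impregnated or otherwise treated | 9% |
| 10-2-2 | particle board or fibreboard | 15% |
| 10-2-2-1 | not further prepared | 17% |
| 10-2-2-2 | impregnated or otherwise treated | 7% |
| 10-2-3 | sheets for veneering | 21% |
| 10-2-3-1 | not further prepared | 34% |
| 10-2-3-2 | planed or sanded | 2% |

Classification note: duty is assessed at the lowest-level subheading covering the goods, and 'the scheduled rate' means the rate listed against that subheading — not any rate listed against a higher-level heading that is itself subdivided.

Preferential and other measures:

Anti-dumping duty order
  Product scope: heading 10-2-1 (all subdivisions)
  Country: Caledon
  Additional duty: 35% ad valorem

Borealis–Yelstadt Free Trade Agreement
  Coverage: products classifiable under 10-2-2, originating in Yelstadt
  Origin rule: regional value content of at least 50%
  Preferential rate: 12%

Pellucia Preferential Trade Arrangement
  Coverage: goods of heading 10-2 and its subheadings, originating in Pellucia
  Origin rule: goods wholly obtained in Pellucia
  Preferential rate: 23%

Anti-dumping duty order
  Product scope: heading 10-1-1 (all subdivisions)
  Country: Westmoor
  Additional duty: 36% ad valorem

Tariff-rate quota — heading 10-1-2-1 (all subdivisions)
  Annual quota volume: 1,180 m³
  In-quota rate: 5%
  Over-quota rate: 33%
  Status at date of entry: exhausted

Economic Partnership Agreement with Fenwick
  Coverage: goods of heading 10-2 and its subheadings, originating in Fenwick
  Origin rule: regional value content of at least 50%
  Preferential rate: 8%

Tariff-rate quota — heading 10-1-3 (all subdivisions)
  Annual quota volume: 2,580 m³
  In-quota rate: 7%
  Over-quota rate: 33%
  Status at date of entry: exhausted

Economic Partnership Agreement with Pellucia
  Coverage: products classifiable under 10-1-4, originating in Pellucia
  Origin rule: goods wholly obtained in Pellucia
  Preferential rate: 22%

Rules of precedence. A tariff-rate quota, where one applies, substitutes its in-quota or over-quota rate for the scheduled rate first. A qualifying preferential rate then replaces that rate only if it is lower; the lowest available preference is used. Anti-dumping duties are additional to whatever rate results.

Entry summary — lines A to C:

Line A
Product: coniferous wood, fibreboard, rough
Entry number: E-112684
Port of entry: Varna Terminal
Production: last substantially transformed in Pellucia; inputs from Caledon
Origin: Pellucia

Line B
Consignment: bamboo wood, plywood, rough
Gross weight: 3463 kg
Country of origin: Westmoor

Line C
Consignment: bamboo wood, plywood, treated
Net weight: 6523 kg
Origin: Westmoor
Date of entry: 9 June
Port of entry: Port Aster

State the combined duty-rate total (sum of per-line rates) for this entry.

Line A: coniferous → 10-1; fibreboard → 10-1-4; rough → 10-1-4-1. Scheduled 36%. Pellucia agreement on 10-2: 10-1-4-1 not covered; Pellucia agreement on 10-1-4: not wholly obtained. → 36%.
Line B: bamboo → 10-2; plywood → 10-2-1; rough → 10-2-1-1. Scheduled 26%. No special measure applies. → 26%.
Line C: bamboo → 10-2; plywood → 10-2-1; treated → 10-2-1-2. Scheduled 9%. No special measure applies. → 9%.
Sum: 36% + 26% + 9% = 71%.

71%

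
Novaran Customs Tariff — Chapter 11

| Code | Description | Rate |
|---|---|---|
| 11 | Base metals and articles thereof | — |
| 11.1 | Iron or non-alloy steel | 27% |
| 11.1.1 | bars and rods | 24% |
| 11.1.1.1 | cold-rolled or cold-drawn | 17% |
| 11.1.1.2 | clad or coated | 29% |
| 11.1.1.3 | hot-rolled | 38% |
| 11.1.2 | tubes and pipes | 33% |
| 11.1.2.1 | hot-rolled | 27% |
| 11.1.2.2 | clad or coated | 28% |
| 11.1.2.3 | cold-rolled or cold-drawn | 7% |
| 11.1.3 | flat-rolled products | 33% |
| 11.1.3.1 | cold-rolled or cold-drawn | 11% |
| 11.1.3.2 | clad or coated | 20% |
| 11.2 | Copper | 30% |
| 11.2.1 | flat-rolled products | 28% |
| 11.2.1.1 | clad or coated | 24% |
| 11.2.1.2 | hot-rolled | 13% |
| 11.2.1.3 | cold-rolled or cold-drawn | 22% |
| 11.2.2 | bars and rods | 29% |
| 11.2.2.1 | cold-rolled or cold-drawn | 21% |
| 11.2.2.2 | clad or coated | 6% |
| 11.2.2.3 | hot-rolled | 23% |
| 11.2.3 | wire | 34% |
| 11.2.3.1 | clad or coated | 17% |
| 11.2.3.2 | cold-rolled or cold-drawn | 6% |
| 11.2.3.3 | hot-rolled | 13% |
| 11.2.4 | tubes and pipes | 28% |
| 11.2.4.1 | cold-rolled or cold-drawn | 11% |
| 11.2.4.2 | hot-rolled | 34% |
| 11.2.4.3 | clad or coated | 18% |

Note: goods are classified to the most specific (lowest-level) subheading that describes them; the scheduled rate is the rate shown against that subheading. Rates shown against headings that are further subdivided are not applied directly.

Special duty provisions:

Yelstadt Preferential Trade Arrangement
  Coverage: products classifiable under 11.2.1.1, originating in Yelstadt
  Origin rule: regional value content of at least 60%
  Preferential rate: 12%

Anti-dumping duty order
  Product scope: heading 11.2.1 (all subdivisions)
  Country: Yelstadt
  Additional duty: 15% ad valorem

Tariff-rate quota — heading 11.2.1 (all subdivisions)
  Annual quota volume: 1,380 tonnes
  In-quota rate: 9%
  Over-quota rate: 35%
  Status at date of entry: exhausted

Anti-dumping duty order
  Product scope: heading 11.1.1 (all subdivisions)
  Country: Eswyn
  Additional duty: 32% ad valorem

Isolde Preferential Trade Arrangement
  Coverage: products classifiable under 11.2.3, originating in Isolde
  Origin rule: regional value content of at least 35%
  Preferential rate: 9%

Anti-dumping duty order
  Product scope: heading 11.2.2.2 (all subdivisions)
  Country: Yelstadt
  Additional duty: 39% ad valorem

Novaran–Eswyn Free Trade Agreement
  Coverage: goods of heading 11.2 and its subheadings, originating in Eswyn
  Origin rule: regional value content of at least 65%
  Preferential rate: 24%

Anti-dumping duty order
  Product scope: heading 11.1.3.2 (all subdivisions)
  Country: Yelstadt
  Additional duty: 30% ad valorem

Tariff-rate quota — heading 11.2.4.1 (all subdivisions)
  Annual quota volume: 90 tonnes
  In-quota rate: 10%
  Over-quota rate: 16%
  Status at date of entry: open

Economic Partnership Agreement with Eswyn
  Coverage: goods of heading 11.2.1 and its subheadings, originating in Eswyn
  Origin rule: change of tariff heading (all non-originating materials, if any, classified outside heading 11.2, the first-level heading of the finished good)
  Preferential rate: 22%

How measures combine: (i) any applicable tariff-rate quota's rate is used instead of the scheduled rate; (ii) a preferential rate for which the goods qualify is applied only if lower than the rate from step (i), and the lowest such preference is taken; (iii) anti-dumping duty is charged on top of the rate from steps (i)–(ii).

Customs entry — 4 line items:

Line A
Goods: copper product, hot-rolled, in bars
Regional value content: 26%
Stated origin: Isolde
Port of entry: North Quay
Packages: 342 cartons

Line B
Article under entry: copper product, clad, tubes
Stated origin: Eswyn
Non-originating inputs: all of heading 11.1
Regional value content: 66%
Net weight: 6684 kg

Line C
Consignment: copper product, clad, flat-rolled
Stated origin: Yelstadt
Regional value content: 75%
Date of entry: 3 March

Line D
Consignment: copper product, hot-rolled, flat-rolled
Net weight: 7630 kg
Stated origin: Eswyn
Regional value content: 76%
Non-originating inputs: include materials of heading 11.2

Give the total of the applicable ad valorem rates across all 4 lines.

92%

Line A: copper → 11.2; in bars → 11.2.2; hot-rolled → 11.2.2.3. Scheduled 23%. Isolde agreement on 11.2.3: 11.2.2.3 not covered. → 23%.
Line B: copper → 11.2; tubes → 11.2.4; clad → 11.2.4.3. Scheduled 18%. Eswyn agreement on 11.2: RVC ≥ 65% → 24% available; Eswyn agreement on 11.2.1: 11.2.4.3 not covered; preference 24% not lower than 18% → no reduction. → 18%.
Line C: copper → 11.2; flat-rolled → 11.2.1; clad → 11.2.1.1. Scheduled 24%. quota on 11.2.1 exhausted → over-quota 35%; Yelstadt agreement on 11.2.1.1: RVC ≥ 60% → 12% available; preferential 12%; anti-dumping (Yelstadt, 11.2.1): +15%; total 12% + 15% = 27%. → 27%.
Line D: copper → 11.2; flat-rolled → 11.2.1; hot-rolled → 11.2.1.2. Scheduled 13%. quota on 11.2.1 exhausted → over-quota 35%; Eswyn agreement on 11.2: RVC ≥ 65% → 24% available; Eswyn agreement on 11.2.1: CTH not met; preferential 24%. → 24%.
Sum: 23% + 18% + 27% + 24% = 92%.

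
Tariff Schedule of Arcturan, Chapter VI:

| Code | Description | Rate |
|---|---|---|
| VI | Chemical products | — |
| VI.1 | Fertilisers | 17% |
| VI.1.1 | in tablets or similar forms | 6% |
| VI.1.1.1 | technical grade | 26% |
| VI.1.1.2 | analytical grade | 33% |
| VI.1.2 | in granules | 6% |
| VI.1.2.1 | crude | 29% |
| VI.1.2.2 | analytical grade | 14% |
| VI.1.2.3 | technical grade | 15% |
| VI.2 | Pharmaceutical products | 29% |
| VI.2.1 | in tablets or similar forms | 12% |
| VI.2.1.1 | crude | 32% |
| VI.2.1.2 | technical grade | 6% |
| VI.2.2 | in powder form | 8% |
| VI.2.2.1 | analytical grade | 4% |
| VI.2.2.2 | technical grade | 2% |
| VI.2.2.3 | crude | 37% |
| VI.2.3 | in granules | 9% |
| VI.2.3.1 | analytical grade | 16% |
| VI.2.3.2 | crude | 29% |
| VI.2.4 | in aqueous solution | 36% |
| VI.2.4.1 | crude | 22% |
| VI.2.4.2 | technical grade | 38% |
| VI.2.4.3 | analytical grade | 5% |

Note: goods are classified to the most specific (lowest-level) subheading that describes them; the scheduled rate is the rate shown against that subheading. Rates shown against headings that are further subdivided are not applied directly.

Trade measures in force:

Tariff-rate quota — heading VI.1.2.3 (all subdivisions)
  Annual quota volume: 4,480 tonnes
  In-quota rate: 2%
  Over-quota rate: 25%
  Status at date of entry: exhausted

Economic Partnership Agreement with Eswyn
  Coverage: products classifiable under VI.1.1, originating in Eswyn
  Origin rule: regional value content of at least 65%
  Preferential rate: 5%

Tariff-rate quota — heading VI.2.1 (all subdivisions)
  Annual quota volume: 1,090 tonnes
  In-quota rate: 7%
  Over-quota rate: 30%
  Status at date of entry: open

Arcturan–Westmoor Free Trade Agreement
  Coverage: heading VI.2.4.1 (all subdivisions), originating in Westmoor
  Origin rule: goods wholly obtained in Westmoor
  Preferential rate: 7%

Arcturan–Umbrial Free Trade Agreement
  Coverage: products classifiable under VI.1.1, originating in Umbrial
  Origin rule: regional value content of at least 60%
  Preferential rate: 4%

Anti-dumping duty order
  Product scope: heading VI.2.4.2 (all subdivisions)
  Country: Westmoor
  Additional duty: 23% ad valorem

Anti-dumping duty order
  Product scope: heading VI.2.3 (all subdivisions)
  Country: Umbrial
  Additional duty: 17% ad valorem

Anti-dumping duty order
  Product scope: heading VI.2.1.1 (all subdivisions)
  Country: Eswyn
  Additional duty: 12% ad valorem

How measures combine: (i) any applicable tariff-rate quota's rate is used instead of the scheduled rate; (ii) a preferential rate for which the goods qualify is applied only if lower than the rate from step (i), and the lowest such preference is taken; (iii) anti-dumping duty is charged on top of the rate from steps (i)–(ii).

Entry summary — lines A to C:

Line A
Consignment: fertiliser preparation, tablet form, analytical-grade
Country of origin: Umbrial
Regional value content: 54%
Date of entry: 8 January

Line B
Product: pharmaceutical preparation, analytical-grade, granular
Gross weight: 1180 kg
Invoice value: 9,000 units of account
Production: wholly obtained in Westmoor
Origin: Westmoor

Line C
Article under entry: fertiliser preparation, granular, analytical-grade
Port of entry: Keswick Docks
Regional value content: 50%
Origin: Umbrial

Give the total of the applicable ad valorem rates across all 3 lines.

63%

Line A: fertiliser → VI.1; tablet form → VI.1.1; analytical-grade → VI.1.1.2. Scheduled 33%. Umbrial agreement on VI.1.1: RVC < 60%. → 33%.
Line B: pharmaceutical → VI.2; granular → VI.2.3; analytical-grade → VI.2.3.1. Scheduled 16%. Westmoor agreement on VI.2.4.1: VI.2.3.1 not covered. → 16%.
Line C: fertiliser → VI.1; granular → VI.1.2; analytical-grade → VI.1.2.2. Scheduled 14%. Umbrial agreement on VI.1.1: VI.1.2.2 not covered. → 14%.
Sum: 33% + 16% + 14% = 63%.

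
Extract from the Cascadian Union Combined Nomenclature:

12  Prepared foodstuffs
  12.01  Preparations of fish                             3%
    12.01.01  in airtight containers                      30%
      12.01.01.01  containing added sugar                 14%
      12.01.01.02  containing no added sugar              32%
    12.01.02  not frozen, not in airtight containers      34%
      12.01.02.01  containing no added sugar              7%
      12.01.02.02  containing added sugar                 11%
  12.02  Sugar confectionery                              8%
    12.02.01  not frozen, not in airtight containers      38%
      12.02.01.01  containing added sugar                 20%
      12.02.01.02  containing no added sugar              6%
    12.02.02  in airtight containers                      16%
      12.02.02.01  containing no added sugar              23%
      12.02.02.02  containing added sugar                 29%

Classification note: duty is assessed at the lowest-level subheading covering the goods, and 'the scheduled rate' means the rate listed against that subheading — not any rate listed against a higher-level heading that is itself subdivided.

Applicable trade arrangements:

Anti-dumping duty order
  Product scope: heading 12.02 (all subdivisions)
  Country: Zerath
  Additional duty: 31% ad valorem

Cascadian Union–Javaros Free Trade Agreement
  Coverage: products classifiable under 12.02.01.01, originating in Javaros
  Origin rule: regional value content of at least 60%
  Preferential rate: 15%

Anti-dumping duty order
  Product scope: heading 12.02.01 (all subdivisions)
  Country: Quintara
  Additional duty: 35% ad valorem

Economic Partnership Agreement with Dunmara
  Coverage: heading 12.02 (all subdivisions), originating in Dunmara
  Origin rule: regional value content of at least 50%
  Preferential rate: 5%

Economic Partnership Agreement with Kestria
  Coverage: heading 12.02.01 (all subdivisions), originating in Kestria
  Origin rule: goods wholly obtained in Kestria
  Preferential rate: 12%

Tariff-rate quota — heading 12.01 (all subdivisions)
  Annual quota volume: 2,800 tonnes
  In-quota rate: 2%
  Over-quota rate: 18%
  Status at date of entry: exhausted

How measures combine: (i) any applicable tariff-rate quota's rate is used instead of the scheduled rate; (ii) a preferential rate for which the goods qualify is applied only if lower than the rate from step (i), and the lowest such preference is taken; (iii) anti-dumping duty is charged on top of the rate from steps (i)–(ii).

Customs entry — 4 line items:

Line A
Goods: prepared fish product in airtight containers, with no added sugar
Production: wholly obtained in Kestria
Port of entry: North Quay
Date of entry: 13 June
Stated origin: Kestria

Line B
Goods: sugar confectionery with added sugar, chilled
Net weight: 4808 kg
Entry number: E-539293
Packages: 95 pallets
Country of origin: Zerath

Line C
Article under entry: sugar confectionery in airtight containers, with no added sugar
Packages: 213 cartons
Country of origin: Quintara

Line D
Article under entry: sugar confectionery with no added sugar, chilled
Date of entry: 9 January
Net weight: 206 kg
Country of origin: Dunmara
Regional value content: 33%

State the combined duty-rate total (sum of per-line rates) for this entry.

98%

Line A: prepared fish product → 12.01; in airtight containers → 12.01.01; with no added sugar → 12.01.01.02. Scheduled 32%. quota on 12.01 exhausted → over-quota 18%; Kestria agreement on 12.02.01: 12.01.01.02 not covered. → 18%.
Line B: sugar confectionery → 12.02; chilled → 12.02.01; with added sugar → 12.02.01.01. Scheduled 20%. anti-dumping (Zerath, 12.02): +31%; total 20% + 31% = 51%. → 51%.
Line C: sugar confectionery → 12.02; in airtight containers → 12.02.02; with no added sugar → 12.02.02.01. Scheduled 23%. No special measure applies. → 23%.
Line D: sugar confectionery → 12.02; chilled → 12.02.01; with no added sugar → 12.02.01.02. Scheduled 6%. Dunmara agreement on 12.02: RVC < 50%. → 6%.
Sum: 18% + 51% + 23% + 6% = 98%.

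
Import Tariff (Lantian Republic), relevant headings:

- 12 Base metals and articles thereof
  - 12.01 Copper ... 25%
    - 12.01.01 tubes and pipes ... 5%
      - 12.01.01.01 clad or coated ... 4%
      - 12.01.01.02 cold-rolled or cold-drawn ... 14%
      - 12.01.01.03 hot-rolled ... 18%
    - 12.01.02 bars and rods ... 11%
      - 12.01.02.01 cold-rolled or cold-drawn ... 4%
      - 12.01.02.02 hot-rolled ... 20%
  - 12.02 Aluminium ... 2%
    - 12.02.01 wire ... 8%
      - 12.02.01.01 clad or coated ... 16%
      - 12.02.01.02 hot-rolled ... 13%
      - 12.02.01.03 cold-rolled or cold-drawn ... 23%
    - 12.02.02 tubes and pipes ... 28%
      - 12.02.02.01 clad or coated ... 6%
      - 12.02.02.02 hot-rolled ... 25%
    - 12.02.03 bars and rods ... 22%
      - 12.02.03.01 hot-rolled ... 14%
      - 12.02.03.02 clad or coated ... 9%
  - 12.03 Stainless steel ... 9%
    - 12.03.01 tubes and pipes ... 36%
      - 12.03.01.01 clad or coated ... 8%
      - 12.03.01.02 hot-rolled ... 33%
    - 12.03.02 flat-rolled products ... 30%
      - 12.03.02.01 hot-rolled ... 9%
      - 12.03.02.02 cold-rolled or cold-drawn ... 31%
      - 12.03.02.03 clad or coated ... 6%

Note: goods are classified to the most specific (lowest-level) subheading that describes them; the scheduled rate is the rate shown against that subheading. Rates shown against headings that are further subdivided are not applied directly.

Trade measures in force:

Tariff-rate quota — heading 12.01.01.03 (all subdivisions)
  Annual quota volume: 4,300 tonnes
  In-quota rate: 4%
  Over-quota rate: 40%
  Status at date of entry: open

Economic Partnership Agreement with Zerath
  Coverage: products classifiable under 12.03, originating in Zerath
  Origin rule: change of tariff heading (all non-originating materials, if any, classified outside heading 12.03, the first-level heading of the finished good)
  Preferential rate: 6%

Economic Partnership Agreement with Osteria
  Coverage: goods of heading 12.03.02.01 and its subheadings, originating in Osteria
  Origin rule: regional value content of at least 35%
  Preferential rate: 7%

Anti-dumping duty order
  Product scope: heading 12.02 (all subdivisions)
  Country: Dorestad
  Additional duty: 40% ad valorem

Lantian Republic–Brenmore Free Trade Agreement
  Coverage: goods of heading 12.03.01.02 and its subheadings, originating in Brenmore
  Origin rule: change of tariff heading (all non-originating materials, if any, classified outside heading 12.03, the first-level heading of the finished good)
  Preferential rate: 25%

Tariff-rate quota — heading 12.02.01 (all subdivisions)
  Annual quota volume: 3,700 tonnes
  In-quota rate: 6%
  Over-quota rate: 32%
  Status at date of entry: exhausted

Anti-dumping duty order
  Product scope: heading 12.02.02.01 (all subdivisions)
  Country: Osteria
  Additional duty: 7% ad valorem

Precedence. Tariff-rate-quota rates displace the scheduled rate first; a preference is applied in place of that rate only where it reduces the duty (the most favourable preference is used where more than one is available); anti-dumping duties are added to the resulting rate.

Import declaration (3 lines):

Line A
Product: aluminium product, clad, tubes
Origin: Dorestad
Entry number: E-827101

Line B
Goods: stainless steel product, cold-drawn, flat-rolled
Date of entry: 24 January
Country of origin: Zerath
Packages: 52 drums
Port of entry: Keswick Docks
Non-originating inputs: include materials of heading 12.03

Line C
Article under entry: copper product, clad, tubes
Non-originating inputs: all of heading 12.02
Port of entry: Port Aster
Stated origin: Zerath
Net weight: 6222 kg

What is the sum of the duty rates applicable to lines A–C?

Line A: aluminium → 12.02; tubes → 12.02.02; clad → 12.02.02.01. Scheduled 6%. anti-dumping (Dorestad, 12.02): +40%; total 6% + 40% = 46%. → 46%.
Line B: stainless steel → 12.03; flat-rolled → 12.03.02; cold-drawn → 12.03.02.02. Scheduled 31%. Zerath agreement on 12.03: CTH not met. → 31%.
Line C: copper → 12.01; tubes → 12.01.01; clad → 12.01.01.01. Scheduled 4%. Zerath agreement on 12.03: 12.01.01.01 not covered. → 4%.
Sum: 46% + 31% + 4% = 81%.

81%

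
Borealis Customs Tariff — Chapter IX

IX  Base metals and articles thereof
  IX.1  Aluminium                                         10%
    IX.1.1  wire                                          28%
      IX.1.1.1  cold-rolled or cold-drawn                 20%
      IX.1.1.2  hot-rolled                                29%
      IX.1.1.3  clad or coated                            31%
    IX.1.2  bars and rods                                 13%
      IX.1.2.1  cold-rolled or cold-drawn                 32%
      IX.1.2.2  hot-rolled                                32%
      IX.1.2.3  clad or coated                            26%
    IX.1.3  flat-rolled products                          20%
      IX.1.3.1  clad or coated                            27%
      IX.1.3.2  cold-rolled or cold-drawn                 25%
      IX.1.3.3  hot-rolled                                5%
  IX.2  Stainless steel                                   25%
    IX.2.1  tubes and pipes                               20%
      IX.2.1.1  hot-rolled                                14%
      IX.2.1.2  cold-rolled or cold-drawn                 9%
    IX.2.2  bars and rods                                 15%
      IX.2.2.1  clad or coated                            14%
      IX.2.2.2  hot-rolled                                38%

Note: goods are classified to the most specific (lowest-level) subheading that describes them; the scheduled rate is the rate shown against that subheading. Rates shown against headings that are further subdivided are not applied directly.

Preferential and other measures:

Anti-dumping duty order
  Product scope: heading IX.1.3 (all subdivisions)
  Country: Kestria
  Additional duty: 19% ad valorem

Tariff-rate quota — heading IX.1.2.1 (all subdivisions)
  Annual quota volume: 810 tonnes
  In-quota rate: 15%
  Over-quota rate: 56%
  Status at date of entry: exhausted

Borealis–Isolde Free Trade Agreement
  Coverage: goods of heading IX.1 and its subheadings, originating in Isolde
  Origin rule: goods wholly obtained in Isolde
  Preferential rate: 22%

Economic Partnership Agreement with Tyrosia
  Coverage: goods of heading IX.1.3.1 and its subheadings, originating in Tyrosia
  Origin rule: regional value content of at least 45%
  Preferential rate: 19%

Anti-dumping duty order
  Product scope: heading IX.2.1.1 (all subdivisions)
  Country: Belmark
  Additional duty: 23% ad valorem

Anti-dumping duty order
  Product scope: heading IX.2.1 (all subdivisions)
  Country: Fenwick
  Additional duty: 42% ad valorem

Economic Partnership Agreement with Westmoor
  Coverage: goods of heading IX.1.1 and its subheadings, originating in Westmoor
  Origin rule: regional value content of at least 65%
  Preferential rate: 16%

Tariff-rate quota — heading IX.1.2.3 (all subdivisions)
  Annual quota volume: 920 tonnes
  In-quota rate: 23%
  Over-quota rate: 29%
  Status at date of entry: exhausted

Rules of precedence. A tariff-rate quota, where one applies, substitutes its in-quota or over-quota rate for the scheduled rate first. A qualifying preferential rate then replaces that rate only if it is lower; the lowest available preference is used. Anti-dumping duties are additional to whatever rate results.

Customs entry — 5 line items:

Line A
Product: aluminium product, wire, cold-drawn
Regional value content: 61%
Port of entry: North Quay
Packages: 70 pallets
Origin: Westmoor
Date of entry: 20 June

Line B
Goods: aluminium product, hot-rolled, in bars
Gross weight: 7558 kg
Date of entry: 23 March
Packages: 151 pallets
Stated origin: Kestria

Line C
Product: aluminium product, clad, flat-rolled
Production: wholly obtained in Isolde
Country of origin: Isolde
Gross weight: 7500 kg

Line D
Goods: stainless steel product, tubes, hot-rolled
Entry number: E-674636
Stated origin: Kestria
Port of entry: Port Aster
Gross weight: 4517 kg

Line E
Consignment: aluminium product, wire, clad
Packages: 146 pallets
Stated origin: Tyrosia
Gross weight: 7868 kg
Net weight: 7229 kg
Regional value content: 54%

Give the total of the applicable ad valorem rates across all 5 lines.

Line A: aluminium → IX.1; wire → IX.1.1; cold-drawn → IX.1.1.1. Scheduled 20%. Westmoor agreement on IX.1.1: RVC < 65%. → 20%.
Line B: aluminium → IX.1; in bars → IX.1.2; hot-rolled → IX.1.2.2. Scheduled 32%. No special measure applies. → 32%.
Line C: aluminium → IX.1; flat-rolled → IX.1.3; clad → IX.1.3.1. Scheduled 27%. Isolde agreement on IX.1: wholly obtained → 22% available; preferential 22%. → 22%.
Line D: stainless steel → IX.2; tubes → IX.2.1; hot-rolled → IX.2.1.1. Scheduled 14%. No special measure applies. → 14%.
Line E: aluminium → IX.1; wire → IX.1.1; clad → IX.1.1.3. Scheduled 31%. Tyrosia agreement on IX.1.3.1: IX.1.1.3 not covered. → 31%.
Sum: 20% + 32% + 22% + 14% + 31% = 119%.

119%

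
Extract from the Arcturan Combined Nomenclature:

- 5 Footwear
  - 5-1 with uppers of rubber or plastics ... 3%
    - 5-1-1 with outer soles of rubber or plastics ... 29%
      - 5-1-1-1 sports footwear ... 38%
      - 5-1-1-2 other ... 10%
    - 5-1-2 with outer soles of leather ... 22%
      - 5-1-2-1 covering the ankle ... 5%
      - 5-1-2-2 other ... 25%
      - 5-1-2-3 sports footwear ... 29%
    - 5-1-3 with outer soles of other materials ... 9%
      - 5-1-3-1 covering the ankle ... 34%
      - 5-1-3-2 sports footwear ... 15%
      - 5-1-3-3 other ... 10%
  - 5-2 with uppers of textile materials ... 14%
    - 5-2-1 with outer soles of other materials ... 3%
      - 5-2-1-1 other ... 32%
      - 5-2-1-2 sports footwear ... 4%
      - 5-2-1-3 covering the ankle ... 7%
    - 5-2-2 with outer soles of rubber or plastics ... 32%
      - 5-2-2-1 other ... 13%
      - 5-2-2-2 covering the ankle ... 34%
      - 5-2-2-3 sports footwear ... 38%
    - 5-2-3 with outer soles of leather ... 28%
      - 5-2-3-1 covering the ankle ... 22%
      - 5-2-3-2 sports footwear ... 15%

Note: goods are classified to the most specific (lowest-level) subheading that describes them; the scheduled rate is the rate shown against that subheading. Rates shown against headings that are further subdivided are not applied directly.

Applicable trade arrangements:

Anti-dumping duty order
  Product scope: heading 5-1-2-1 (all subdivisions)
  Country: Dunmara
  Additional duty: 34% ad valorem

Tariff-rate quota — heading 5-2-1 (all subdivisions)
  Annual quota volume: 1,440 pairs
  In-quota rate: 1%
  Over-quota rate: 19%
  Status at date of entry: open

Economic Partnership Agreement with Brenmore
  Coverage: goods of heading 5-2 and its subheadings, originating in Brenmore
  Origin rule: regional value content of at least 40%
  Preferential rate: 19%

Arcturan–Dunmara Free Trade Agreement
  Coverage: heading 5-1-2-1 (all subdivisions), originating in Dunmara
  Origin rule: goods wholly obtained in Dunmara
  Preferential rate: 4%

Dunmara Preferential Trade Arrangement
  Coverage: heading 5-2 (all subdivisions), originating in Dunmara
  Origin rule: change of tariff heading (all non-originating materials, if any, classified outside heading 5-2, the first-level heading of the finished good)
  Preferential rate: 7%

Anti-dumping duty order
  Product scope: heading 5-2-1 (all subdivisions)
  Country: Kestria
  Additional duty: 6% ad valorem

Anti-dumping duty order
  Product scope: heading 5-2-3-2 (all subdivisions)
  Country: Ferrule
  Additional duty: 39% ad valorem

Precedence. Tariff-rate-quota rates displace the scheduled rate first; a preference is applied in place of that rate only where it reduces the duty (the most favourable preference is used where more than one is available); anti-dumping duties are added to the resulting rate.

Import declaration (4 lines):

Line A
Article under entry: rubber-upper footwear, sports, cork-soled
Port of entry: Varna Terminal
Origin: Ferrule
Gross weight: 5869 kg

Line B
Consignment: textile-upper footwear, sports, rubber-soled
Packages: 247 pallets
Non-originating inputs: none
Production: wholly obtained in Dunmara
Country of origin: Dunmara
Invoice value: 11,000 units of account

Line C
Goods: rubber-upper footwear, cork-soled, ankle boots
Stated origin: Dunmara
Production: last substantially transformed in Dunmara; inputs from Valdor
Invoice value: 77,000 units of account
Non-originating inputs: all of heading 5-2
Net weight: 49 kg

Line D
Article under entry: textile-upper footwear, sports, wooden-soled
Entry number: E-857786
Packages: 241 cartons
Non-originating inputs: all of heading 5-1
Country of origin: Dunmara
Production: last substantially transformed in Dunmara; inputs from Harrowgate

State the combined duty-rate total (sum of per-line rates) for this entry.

57%

Line A: rubber-upper → 5-1; cork-soled → 5-1-3; sports → 5-1-3-2. Scheduled 15%. No special measure applies. → 15%.
Line B: textile-upper → 5-2; rubber-soled → 5-2-2; sports → 5-2-2-3. Scheduled 38%. Dunmara agreement on 5-1-2-1: 5-2-2-3 not covered; Dunmara agreement on 5-2: CTH met → 7% available; preferential 7%. → 7%.
Line C: rubber-upper → 5-1; cork-soled → 5-1-3; ankle boots → 5-1-3-1. Scheduled 34%. Dunmara agreement on 5-1-2-1: 5-1-3-1 not covered; Dunmara agreement on 5-2: 5-1-3-1 not covered. → 34%.
Line D: textile-upper → 5-2; wooden-soled → 5-2-1; sports → 5-2-1-2. Scheduled 4%. quota on 5-2-1 open → in-quota 1%; Dunmara agreement on 5-1-2-1: 5-2-1-2 not covered; Dunmara agreement on 5-2: CTH met → 7% available; preference 7% not lower than 1% → no reduction. → 1%.
Sum: 15% + 7% + 34% + 1% = 57%.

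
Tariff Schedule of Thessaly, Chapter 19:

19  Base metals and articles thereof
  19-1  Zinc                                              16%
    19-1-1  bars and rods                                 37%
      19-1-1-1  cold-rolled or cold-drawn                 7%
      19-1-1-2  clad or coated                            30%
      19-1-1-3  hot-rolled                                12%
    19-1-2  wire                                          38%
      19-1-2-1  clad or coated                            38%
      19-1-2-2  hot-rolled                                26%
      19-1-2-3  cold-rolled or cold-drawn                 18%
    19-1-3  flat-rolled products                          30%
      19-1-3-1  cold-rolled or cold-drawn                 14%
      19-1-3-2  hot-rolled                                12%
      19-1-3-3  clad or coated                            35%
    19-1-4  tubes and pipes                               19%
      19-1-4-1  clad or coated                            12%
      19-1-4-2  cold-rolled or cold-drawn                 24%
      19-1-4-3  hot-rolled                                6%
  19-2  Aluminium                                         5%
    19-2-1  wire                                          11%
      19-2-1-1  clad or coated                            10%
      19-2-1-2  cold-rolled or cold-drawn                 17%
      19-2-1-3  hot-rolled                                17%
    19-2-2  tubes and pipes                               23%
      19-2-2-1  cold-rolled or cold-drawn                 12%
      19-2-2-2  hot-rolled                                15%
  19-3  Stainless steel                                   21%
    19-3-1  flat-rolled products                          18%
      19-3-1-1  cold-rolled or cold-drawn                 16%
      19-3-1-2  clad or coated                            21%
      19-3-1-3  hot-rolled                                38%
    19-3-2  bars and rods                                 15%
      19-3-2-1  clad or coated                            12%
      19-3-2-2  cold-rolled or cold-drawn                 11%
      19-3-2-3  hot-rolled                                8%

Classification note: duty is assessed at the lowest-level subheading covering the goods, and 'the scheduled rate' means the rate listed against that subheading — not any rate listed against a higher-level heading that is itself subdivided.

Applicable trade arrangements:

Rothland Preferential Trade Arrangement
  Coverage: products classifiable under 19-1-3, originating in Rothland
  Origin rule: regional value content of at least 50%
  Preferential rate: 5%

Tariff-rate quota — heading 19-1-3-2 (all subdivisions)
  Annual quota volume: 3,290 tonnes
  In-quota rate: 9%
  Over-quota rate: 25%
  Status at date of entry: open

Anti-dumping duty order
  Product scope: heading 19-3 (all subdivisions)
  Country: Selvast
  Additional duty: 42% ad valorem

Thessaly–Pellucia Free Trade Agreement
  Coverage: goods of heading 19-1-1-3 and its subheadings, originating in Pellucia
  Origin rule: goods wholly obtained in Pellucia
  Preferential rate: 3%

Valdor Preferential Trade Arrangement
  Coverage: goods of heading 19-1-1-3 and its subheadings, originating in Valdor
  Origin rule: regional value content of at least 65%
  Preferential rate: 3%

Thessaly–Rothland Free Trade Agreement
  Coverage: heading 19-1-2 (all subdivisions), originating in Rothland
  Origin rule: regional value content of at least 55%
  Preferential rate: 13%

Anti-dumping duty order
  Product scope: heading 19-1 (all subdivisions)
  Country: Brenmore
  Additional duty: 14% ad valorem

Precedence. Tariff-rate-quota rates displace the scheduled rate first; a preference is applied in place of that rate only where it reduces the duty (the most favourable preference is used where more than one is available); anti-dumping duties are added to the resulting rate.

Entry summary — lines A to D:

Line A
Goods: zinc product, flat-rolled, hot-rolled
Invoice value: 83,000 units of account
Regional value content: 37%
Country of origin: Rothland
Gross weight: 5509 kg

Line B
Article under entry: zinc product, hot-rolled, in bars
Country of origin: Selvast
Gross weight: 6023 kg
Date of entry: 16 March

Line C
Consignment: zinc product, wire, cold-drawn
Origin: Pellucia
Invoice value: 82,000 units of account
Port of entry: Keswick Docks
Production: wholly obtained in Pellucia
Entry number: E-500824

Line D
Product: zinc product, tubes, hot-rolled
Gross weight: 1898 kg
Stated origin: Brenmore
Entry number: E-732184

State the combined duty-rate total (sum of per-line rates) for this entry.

59%

Line A: zinc → 19-1; flat-rolled → 19-1-3; hot-rolled → 19-1-3-2. Scheduled 12%. quota on 19-1-3-2 open → in-quota 9%; Rothland agreement on 19-1-3: RVC < 50%; Rothland agreement on 19-1-2: 19-1-3-2 not covered. → 9%.
Line B: zinc → 19-1; in bars → 19-1-1; hot-rolled → 19-1-1-3. Scheduled 12%. No special measure applies. → 12%.
Line C: zinc → 19-1; wire → 19-1-2; cold-drawn → 19-1-2-3. Scheduled 18%. Pellucia agreement on 19-1-1-3: 19-1-2-3 not covered. → 18%.
Line D: zinc → 19-1; tubes → 19-1-4; hot-rolled → 19-1-4-3. Scheduled 6%. anti-dumping (Brenmore, 19-1): +14%; total 6% + 14% = 20%. → 20%.
Sum: 9% + 12% + 18% + 20% = 59%.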